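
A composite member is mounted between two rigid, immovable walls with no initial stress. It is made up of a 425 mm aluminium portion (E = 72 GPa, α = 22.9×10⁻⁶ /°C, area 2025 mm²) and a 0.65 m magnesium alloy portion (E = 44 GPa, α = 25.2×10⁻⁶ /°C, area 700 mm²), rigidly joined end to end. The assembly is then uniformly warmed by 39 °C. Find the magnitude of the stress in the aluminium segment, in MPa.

σ ≈ 20.9 MPa (compressive)

With the walls removed the bar would change length by δ_free = Σ αᵢΔT Lᵢ = 22.9×10⁻⁶×39×425 + 25.2×10⁻⁶×39×650 = 1.018 mm.
The walls prevent any net length change, so an axial force P (same in every segment) develops. Compatibility: P · Σ Lᵢ/(AᵢEᵢ) = δ_free.
The series flexibility is Σ Lᵢ/(AᵢEᵢ) = 425/(2025×72×10³) + 650/(700×44×10³) = 2.402×10⁻⁵ mm/N.
Hence P = δ_free / Σ(L/AE) = 1.018/2.402×10⁻⁵ = 42.4 kN (compressive).
σ_{aluminium} = P / A = 42400 / 2025 = 20.94 MPa.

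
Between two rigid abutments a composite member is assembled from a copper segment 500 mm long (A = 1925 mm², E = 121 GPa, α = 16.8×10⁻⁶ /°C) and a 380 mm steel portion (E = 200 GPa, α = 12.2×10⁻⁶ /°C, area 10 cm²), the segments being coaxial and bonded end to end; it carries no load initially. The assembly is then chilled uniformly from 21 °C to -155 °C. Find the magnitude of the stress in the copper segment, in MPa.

With the walls removed the bar would change length by δ_free = Σ αᵢΔT Lᵢ = 16.8×10⁻⁶×176×500 + 12.2×10⁻⁶×176×380 = 2.294 mm.
Since the ends are fixed, an axial force P builds up, equal in every segment, with P · Σ Lᵢ/(AᵢEᵢ) = δ_free.
Σ Lᵢ/(AᵢEᵢ) = 500/(1925×121×10³) + 380/(1000×200×10³) = 4.047×10⁻⁶ mm/N.
So P = 2.294 / 4.047×10⁻⁶ = 567 kN, tensile.
σ_{copper} = P / A = 567000 / 1925 = 294.5 MPa.

σ ≈ 295 MPa (tensile)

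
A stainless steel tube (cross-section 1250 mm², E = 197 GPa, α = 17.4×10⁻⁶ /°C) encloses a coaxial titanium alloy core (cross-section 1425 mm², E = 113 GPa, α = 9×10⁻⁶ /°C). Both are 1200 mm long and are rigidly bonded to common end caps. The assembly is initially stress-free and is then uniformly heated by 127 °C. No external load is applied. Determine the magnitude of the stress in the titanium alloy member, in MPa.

σ ≈ 72.9 MPa (tensile)

Both members must finish at the same length. With the larger α, the stainless steel tends to over-expand; the plates restrain it, putting the stainless steel in compression and the titanium alloy in tension. With no external load the two internal forces are equal and opposite, magnitude P.
Equating the net (thermal + elastic) strains gives |α₁ − α₂|·ΔT = P·[1/(A₁E₁) + 1/(A₂E₂)].
|α₁ − α₂|·ΔT = 8.4×10⁻⁶ × 127 = 0.001067.
1/(A₁E₁) + 1/(A₂E₂) = 1/(1250×197×10³) + 1/(1425×113×10³) = 1.027×10⁻⁸ N⁻¹.
So P = 0.001067 / 1.027×10⁻⁸ = 103.9 kN.
σ_{titanium alloy} = P/A₂ = 103900/1425 = 72.89 MPa, tensile.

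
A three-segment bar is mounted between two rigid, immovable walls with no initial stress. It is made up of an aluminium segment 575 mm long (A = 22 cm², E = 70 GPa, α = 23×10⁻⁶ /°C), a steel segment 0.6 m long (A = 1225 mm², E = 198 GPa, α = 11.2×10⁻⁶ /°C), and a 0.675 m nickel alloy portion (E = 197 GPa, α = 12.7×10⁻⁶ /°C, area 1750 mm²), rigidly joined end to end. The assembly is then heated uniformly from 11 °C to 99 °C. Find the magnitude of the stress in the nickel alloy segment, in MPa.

Free thermal expansion of the whole bar: Σ αᵢΔT Lᵢ = 23×10⁻⁶×88×575 + 11.2×10⁻⁶×88×600 + 12.7×10⁻⁶×88×675 = 2.51 mm.
The rigid supports impose zero overall length change; the single axial force P common to all segments must satisfy P Σ Lᵢ/(AᵢEᵢ) = δ_free.
The series flexibility is Σ Lᵢ/(AᵢEᵢ) = 575/(2200×70×10³) + 600/(1225×198×10³) + 675/(1750×197×10³) = 8.165×10⁻⁶ mm/N.
P = 2.51 / 8.165×10⁻⁶ = 307300 N = 307.3 kN, compressive.
σ_{nickel alloy} = P / A = 307300 / 1750 = 175.6 MPa.

σ ≈ 176 MPa (compressive)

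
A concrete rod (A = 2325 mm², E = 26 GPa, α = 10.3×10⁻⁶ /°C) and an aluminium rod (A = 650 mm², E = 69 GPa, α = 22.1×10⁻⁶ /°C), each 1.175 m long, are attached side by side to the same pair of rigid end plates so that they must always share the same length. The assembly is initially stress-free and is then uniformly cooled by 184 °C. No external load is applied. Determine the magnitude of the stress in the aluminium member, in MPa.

σ ≈ 86 MPa (tensile)

Equilibrium of a rigid end plate with no external load gives equal and opposite internal forces ±P in the two members. Since α_{aluminium} > α_{concrete}, cooling drives the aluminium into tension and the concrete into compression.
Compatibility of the two members (thermal + elastic change equal): (α₁ − α₂)ΔT = P·[1/(A₁E₁) + 1/(A₂E₂)].
|α₁ − α₂|·ΔT = 11.8×10⁻⁶ × 184 = 0.002171.
1/(A₁E₁) + 1/(A₂E₂) = 1/(2325×26×10³) + 1/(650×69×10³) = 3.884×10⁻⁸ N⁻¹.
P = 0.002171 / 3.884×10⁻⁸ = 55900 N = 55.9 kN.
σ_{aluminium} = P/A₂ = 55900/650 = 86 MPa, tensile.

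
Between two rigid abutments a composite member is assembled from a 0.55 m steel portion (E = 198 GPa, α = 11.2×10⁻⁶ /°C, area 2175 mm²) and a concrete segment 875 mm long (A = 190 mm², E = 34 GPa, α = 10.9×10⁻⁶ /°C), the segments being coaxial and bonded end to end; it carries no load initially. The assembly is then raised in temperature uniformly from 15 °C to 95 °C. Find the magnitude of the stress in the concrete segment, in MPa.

σ ≈ 48.3 MPa (compressive)

With the walls removed the bar would change length by δ_free = Σ αᵢΔT Lᵢ = 11.2×10⁻⁶×80×550 + 10.9×10⁻⁶×80×875 = 1.256 mm.
The rigid supports impose zero overall length change; the single axial force P common to all segments must satisfy P Σ Lᵢ/(AᵢEᵢ) = δ_free.
The series flexibility is Σ Lᵢ/(AᵢEᵢ) = 550/(2175×198×10³) + 875/(190×34×10³) = 0.0001367 mm/N.
P = 1.256 / 0.0001367 = 9185 N = 9.185 kN, compressive.
σ_{concrete} = P / A = 9185 / 190 = 48.34 MPa.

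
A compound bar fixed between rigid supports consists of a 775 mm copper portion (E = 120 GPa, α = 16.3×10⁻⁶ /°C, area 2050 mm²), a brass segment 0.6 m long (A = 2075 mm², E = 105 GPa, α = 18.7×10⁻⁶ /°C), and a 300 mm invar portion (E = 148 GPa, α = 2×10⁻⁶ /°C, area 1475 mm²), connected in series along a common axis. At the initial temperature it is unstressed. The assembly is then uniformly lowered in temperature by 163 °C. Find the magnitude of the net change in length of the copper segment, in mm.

|ΔL| ≈ 0.334 mm

With the walls removed the bar would change length by δ_free = Σ αᵢΔT Lᵢ = 16.3×10⁻⁶×163×775 + 18.7×10⁻⁶×163×600 + 2×10⁻⁶×163×300 = 3.986 mm.
The rigid supports impose zero overall length change; the single axial force P common to all segments must satisfy P Σ Lᵢ/(AᵢEᵢ) = δ_free.
The series flexibility is Σ Lᵢ/(AᵢEᵢ) = 775/(2050×120×10³) + 600/(2075×105×10³) + 300/(1475×148×10³) = 7.279×10⁻⁶ mm/N.
So P = 3.986 / 7.279×10⁻⁶ = 547.6 kN, tensile.
For the copper segment, free thermal change = 16.3×10⁻⁶×163×775 = 2.059 mm and elastic change from P = 547600×775/(2050×120×10³) = 1.725 mm; these oppose, so the net change is 0.334 mm (segment shortens).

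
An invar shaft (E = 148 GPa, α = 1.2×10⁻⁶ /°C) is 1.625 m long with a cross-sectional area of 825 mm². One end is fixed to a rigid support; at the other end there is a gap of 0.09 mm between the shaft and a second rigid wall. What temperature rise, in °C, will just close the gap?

ΔT ≈ 46.2 °C

Contact occurs when the free expansion equals the gap: αΔT L = 0.09 mm.
So ΔT = g/(αL) = 0.09/(1.2×10⁻⁶ × 1625) = 46.15 °C.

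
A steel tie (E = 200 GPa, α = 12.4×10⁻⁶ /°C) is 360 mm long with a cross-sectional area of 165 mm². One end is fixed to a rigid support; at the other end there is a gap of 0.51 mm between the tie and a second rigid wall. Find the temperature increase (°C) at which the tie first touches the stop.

Contact occurs when the free expansion equals the gap: αΔT L = 0.51 mm.
ΔT = 0.51 / (12.4×10⁻⁶ × 360) = 114.2 °C.

ΔT ≈ 114 °C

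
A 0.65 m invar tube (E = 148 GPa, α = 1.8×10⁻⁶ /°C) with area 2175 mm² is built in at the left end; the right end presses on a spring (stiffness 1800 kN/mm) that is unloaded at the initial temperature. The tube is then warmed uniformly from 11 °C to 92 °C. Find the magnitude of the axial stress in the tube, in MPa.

Free thermal expansion: δ_free = αΔT L = 1.8×10⁻⁶ × 81 × 650 = 0.09477 mm.
With a force P in the spring, the elastic change of the tube is PL/(AE) and that of the spring is P/k; compatibility requires their sum to equal δ_free.
P [ L/(AE) + 1/k ] = δ_free → P [ 650/(2175×148×10³) + 1/(1800×10³) ] = 0.09477.
P = 0.09477 / 2.575×10⁻⁶ = 36810 N.
σ = P/A = 36810/2175 = 16.92 MPa.

σ ≈ 16.9 MPa (compressive)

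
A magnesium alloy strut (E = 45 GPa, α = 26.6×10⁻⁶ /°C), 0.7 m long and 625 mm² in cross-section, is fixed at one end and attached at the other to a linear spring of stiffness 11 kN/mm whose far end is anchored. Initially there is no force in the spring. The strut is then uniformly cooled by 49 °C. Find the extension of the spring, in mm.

The unrestrained thermal change is αΔT L = 26.6×10⁻⁶ × 49 × 700 = 0.9124 mm.
With a force P in the spring, the elastic change of the strut is PL/(AE) and that of the spring is P/k; compatibility requires their sum to equal δ_free.
P [ L/(AE) + 1/k ] = δ_free → P [ 700/(625×45×10³) + 1/(11×10³) ] = 0.9124.
P = 0.9124 / 0.0001158 = 7879 N.
Spring extension = P/k = 7879/(11×10³) = 0.7163 mm.

δ ≈ 0.716 mm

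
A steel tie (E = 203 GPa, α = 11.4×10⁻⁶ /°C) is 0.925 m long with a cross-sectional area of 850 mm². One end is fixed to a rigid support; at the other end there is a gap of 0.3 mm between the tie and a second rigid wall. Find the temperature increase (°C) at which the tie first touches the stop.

ΔT ≈ 28.4 °C

The gap closes when αΔT L = 0.3 mm, since the tie is still unstressed at that instant.
ΔT = 0.3 / (11.4×10⁻⁶ × 925) = 28.45 °C.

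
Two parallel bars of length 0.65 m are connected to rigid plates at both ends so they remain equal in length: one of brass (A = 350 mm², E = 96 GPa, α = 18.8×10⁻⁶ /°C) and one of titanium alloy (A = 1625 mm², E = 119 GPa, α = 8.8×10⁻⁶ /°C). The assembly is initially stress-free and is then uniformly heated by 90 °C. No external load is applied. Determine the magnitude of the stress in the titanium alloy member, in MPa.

Both members must finish at the same length. With the larger α, the brass tends to over-expand; the plates restrain it, putting the brass in compression and the titanium alloy in tension. With no external load the two internal forces are equal and opposite, magnitude P.
Compatibility of the two members (thermal + elastic change equal): (α₁ − α₂)ΔT = P·[1/(A₁E₁) + 1/(A₂E₂)].
|α₁ − α₂|·ΔT = 10×10⁻⁶ × 90 = 0.0009.
1/(A₁E₁) + 1/(A₂E₂) = 1/(350×96×10³) + 1/(1625×119×10³) = 3.493×10⁻⁸ N⁻¹.
So P = 0.0009 / 3.493×10⁻⁸ = 25.76 kN.
σ_{titanium alloy} = P/A₂ = 25760/1625 = 15.85 MPa, tensile.

σ ≈ 15.9 MPa (tensile)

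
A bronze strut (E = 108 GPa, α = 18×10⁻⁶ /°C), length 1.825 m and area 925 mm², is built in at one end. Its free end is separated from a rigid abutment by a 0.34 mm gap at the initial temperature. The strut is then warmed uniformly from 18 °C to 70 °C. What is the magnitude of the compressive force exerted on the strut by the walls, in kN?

P ≈ 74.9 kN

If the wall were absent the strut would grow by αΔT L = 18×10⁻⁶ × 52 × 1825 = 1.708 mm.
This exceeds the 0.34 mm gap, so the wall pushes back. The portion of expansion that must be recovered elastically is δ_free − gap = 1.708 − 0.34 = 1.368 mm.
Compatibility: PL/(AE) = 1.368 mm, so σ = P/A = E × (1.368/1825) = 80.97 MPa.
Force on the wall = σA = 80.97 × 925 mm² = 74.89 kN.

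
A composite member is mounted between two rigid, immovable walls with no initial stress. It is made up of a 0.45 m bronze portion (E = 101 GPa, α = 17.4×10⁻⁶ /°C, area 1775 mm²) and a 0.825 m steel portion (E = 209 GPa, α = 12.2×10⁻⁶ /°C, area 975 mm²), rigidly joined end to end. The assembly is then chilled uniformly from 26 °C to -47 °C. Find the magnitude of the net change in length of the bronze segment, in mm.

|ΔL| ≈ 0.0716 mm

With the walls removed the bar would change length by δ_free = Σ αᵢΔT Lᵢ = 17.4×10⁻⁶×73×450 + 12.2×10⁻⁶×73×825 = 1.306 mm.
The rigid supports impose zero overall length change; the single axial force P common to all segments must satisfy P Σ Lᵢ/(AᵢEᵢ) = δ_free.
Σ Lᵢ/(AᵢEᵢ) = 450/(1775×101×10³) + 825/(975×209×10³) = 6.559×10⁻⁶ mm/N.
So P = 1.306 / 6.559×10⁻⁶ = 199.2 kN, tensile.
For the bronze segment, free thermal change = 17.4×10⁻⁶×73×450 = 0.5716 mm and elastic change from P = 199200×450/(1775×101×10³) = 0.5 mm; these oppose, so the net change is 0.0716 mm (segment shortens).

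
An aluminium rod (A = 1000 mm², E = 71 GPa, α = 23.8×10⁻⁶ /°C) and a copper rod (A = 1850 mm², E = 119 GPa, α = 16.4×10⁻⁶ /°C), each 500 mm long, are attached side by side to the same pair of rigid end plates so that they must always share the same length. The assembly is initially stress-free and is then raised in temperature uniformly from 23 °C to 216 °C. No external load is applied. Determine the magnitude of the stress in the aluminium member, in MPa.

σ ≈ 76.7 MPa (compressive)

Both members must finish at the same length. With the larger α, the aluminium tends to over-expand; the plates restrain it, putting the aluminium in compression and the copper in tension. With no external load the two internal forces are equal and opposite, magnitude P.
Setting the final lengths equal and cancelling L: (α₁ − α₂)ΔT = P/(A₁E₁) + P/(A₂E₂).
|α₁ − α₂|·ΔT = 7.4×10⁻⁶ × 193 = 0.001428.
1/(A₁E₁) + 1/(A₂E₂) = 1/(1000×71×10³) + 1/(1850×119×10³) = 1.863×10⁻⁸ N⁻¹.
So P = 0.001428 / 1.863×10⁻⁸ = 76.67 kN.
σ_{aluminium} = P/A₁ = 76670/1000 = 76.67 MPa, compressive.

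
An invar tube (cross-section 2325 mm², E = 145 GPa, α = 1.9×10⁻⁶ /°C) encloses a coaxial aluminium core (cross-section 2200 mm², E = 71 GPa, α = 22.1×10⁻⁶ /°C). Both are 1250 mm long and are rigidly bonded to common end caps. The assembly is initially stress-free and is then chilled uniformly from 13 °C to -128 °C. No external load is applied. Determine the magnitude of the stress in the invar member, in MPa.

Equilibrium of a rigid end plate with no external load gives equal and opposite internal forces ±P in the two members. Since α_{aluminium} > α_{invar}, cooling drives the aluminium into tension and the invar into compression.
Equating the net (thermal + elastic) strains gives |α₁ − α₂|·ΔT = P·[1/(A₁E₁) + 1/(A₂E₂)].
|α₁ − α₂|·ΔT = 20.2×10⁻⁶ × 141 = 0.002848.
1/(A₁E₁) + 1/(A₂E₂) = 1/(2325×145×10³) + 1/(2200×71×10³) = 9.368×10⁻⁹ N⁻¹.
So P = 0.002848 / 9.368×10⁻⁹ = 304 kN.
σ_{invar} = P/A₁ = 304000/2325 = 130.8 MPa, compressive.

σ ≈ 131 MPa (compressive)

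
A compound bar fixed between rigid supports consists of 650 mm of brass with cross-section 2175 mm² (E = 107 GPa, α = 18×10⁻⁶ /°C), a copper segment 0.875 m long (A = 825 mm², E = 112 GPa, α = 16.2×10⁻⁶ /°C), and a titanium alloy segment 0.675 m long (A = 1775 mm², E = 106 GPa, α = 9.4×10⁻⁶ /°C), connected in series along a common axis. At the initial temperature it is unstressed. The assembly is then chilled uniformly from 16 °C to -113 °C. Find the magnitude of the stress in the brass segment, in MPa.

With the walls removed the bar would change length by δ_free = Σ αᵢΔT Lᵢ = 18×10⁻⁶×129×650 + 16.2×10⁻⁶×129×875 + 9.4×10⁻⁶×129×675 = 4.156 mm.
The walls prevent any net length change, so an axial force P (same in every segment) develops. Compatibility: P · Σ Lᵢ/(AᵢEᵢ) = δ_free.
The series flexibility is Σ Lᵢ/(AᵢEᵢ) = 650/(2175×107×10³) + 875/(825×112×10³) + 675/(1775×106×10³) = 1.585×10⁻⁵ mm/N.
P = 4.156 / 1.585×10⁻⁵ = 262200 N = 262.2 kN, tensile.
σ_{brass} = P / A = 262200 / 2175 = 120.6 MPa.

σ ≈ 121 MPa (tensile)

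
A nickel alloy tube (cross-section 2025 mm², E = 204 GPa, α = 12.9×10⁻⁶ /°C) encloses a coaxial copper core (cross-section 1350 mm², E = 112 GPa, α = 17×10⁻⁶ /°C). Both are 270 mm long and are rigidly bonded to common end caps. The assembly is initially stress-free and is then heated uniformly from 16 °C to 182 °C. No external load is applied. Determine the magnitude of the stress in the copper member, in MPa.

The copper has the larger α, so on heating it would change length more than the nickel alloy if both were free. The rigid plates force a common final length, so the copper is put into compression and the nickel alloy into tension, with equal and opposite forces P (no external load).
Setting the final lengths equal and cancelling L: (α₁ − α₂)ΔT = P/(A₁E₁) + P/(A₂E₂).
|α₁ − α₂|·ΔT = 4.1×10⁻⁶ × 166 = 0.0006806.
1/(A₁E₁) + 1/(A₂E₂) = 1/(2025×204×10³) + 1/(1350×112×10³) = 9.034×10⁻⁹ N⁻¹.
So P = 0.0006806 / 9.034×10⁻⁹ = 75.33 kN.
σ_{copper} = P/A₂ = 75330/1350 = 55.8 MPa, compressive.

σ ≈ 55.8 MPa (compressive)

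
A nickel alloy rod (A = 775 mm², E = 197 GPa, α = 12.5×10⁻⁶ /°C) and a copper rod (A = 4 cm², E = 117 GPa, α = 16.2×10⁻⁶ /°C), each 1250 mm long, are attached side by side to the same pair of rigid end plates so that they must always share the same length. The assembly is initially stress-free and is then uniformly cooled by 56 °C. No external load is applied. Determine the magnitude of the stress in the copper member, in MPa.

The copper has the larger α, so on cooling it would change length more than the nickel alloy if both were free. The rigid plates force a common final length, so the copper is put into tension and the nickel alloy into compression, with equal and opposite forces P (no external load).
Equating the net (thermal + elastic) strains gives |α₁ − α₂|·ΔT = P·[1/(A₁E₁) + 1/(A₂E₂)].
|α₁ − α₂|·ΔT = 3.7×10⁻⁶ × 56 = 0.0002072.
1/(A₁E₁) + 1/(A₂E₂) = 1/(775×197×10³) + 1/(400×117×10³) = 2.792×10⁻⁸ N⁻¹.
P = 0.0002072 / 2.792×10⁻⁸ = 7422 N = 7.422 kN.
σ_{copper} = P/A₂ = 7422/400 = 18.55 MPa, tensile.

σ ≈ 18.6 MPa (tensile)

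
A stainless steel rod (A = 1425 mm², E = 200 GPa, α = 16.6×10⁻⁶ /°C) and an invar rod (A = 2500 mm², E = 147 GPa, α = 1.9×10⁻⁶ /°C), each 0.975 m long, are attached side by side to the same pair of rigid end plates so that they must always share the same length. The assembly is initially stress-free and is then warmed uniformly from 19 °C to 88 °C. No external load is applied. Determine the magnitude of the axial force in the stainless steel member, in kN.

P ≈ 163 kN (compressive in the stainless steel)

The stainless steel has the larger α, so on heating it would change length more than the invar if both were free. The rigid plates force a common final length, so the stainless steel is put into compression and the invar into tension, with equal and opposite forces P (no external load).
Equating the net (thermal + elastic) strains gives |α₁ − α₂|·ΔT = P·[1/(A₁E₁) + 1/(A₂E₂)].
|α₁ − α₂|·ΔT = 14.7×10⁻⁶ × 69 = 0.001014.
1/(A₁E₁) + 1/(A₂E₂) = 1/(1425×200×10³) + 1/(2500×147×10³) = 6.23×10⁻⁹ N⁻¹.
So P = 0.001014 / 6.23×10⁻⁹ = 162.8 kN.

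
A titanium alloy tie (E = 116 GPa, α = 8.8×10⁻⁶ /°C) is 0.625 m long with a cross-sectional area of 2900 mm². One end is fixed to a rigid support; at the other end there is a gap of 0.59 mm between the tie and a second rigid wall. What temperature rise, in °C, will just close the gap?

ΔT ≈ 107 °C

The gap closes when αΔT L = 0.59 mm, since the tie is still unstressed at that instant.
So ΔT = g/(αL) = 0.59/(8.8×10⁻⁶ × 625) = 107.3 °C.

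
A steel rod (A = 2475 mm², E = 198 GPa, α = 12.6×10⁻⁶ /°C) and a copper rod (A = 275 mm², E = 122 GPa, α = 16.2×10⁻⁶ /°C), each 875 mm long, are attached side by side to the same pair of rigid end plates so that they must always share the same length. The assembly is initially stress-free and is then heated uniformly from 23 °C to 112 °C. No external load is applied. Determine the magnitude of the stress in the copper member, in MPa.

Both members must finish at the same length. With the larger α, the copper tends to over-expand; the plates restrain it, putting the copper in compression and the steel in tension. With no external load the two internal forces are equal and opposite, magnitude P.
Setting the final lengths equal and cancelling L: (α₁ − α₂)ΔT = P/(A₁E₁) + P/(A₂E₂).
|α₁ − α₂|·ΔT = 3.6×10⁻⁶ × 89 = 0.0003204.
1/(A₁E₁) + 1/(A₂E₂) = 1/(2475×198×10³) + 1/(275×122×10³) = 3.185×10⁻⁸ N⁻¹.
P = 0.0003204 / 3.185×10⁻⁸ = 10060 N = 10.06 kN.
σ_{copper} = P/A₂ = 10060/275 = 36.58 MPa, compressive.

σ ≈ 36.6 MPa (compressive)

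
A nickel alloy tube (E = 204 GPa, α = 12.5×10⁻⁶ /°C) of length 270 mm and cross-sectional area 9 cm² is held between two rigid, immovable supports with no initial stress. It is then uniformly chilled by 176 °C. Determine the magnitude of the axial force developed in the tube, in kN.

The ends cannot move, so σ = EαΔT = 204×10³ × 12.5×10⁻⁶ × 176 = 448.8 MPa.
Axial force P = σA = 448.8 × 900 = 403900 N = 403.9 kN, tensile.

P ≈ 404 kN (tensile)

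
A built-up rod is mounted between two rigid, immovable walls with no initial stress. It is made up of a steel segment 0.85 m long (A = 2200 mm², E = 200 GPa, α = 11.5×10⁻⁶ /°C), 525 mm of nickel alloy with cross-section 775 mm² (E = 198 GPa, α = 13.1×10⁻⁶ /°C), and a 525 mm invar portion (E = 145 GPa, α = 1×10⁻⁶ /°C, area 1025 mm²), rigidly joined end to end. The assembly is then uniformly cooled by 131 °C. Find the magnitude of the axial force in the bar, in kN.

P ≈ 253 kN (tensile)

If the supports were absent, the total length change would be Σ αᵢΔT Lᵢ = 11.5×10⁻⁶×131×850 + 13.1×10⁻⁶×131×525 + 1×10⁻⁶×131×525 = 2.25 mm.
The rigid supports impose zero overall length change; the single axial force P common to all segments must satisfy P Σ Lᵢ/(AᵢEᵢ) = δ_free.
The series flexibility is Σ Lᵢ/(AᵢEᵢ) = 850/(2200×200×10³) + 525/(775×198×10³) + 525/(1025×145×10³) = 8.886×10⁻⁶ mm/N.
So P = 2.25 / 8.886×10⁻⁶ = 253.2 kN, tensile.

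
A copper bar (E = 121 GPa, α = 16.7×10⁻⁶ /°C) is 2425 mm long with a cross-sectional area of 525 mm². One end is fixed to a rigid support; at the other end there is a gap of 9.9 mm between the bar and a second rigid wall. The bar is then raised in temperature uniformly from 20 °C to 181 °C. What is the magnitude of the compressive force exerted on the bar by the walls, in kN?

P ≈ 0 kN

Unrestrained expansion: δ_free = αΔT L = 16.7×10⁻⁶ × 161 × 2425 = 6.52 mm.
Since δ_free = 6.52 mm is less than the 9.9 mm gap, the bar never touches the wall. No axial force develops.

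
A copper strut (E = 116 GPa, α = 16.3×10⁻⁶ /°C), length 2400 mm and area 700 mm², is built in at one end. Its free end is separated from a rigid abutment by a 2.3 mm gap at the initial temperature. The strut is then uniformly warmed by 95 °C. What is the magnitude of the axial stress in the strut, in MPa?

σ ≈ 68.5 MPa (compressive)

Unrestrained expansion: δ_free = αΔT L = 16.3×10⁻⁶ × 95 × 2400 = 3.716 mm.
The gap closes (δ_free > 2.3 mm) and the wall then resists a further 3.716 − 2.3 = 1.416 mm of expansion.
So σ = E(δ_free − g)/L = 116×10³ × 1.416/2400 = 68.46 MPa.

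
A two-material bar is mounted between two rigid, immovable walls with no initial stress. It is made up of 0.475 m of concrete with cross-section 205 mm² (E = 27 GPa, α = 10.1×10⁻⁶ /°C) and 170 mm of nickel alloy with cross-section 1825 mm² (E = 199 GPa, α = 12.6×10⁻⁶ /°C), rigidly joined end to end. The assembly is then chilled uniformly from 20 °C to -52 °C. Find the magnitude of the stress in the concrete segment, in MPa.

Free thermal contraction of the whole bar: Σ αᵢΔT Lᵢ = 10.1×10⁻⁶×72×475 + 12.6×10⁻⁶×72×170 = 0.4996 mm.
The walls prevent any net length change, so an axial force P (same in every segment) develops. Compatibility: P · Σ Lᵢ/(AᵢEᵢ) = δ_free.
Σ Lᵢ/(AᵢEᵢ) = 475/(205×27×10³) + 170/(1825×199×10³) = 8.629×10⁻⁵ mm/N.
Hence P = δ_free / Σ(L/AE) = 0.4996/8.629×10⁻⁵ = 5.791 kN (tensile).
σ_{concrete} = P / A = 5791 / 205 = 28.25 MPa.

σ ≈ 28.2 MPa (tensile)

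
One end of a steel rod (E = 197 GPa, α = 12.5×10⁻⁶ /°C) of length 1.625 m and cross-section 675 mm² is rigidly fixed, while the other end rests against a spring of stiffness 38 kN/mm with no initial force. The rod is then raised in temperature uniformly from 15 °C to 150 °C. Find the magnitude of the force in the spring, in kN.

P ≈ 71.2 kN

The unrestrained thermal change is αΔT L = 12.5×10⁻⁶ × 135 × 1625 = 2.742 mm.
With a force P in the spring, the elastic change of the rod is PL/(AE) and that of the spring is P/k; compatibility requires their sum to equal δ_free.
P [ L/(AE) + 1/k ] = δ_free → P [ 1625/(675×197×10³) + 1/(38×10³) ] = 2.742.
P = 2.742 / 3.854×10⁻⁵ = 71160 N.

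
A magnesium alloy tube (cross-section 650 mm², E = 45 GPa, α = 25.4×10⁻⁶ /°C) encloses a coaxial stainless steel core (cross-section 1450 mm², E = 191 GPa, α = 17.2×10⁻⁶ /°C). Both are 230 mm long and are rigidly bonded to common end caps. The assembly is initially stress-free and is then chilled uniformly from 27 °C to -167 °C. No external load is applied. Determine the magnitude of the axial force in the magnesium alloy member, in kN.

P ≈ 42.1 kN (tensile in the magnesium alloy)

The magnesium alloy has the larger α, so on cooling it would change length more than the stainless steel if both were free. The rigid plates force a common final length, so the magnesium alloy is put into tension and the stainless steel into compression, with equal and opposite forces P (no external load).
Equating the net (thermal + elastic) strains gives |α₁ − α₂|·ΔT = P·[1/(A₁E₁) + 1/(A₂E₂)].
|α₁ − α₂|·ΔT = 8.2×10⁻⁶ × 194 = 0.001591.
1/(A₁E₁) + 1/(A₂E₂) = 1/(650×45×10³) + 1/(1450×191×10³) = 3.78×10⁻⁸ N⁻¹.
P = 0.001591 / 3.78×10⁻⁸ = 42090 N = 42.09 kN.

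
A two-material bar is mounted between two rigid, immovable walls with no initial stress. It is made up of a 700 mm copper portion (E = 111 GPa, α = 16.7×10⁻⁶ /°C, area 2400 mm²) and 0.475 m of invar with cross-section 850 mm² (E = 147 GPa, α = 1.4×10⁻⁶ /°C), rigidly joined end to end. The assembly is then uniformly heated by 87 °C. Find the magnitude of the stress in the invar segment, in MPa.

Free thermal expansion of the whole bar: Σ αᵢΔT Lᵢ = 16.7×10⁻⁶×87×700 + 1.4×10⁻⁶×87×475 = 1.075 mm.
The walls prevent any net length change, so an axial force P (same in every segment) develops. Compatibility: P · Σ Lᵢ/(AᵢEᵢ) = δ_free.
Σ Lᵢ/(AᵢEᵢ) = 700/(2400×111×10³) + 475/(850×147×10³) = 6.429×10⁻⁶ mm/N.
So P = 1.075 / 6.429×10⁻⁶ = 167.2 kN, compressive.
σ_{invar} = P / A = 167200 / 850 = 196.7 MPa.

σ ≈ 197 MPa (compressive)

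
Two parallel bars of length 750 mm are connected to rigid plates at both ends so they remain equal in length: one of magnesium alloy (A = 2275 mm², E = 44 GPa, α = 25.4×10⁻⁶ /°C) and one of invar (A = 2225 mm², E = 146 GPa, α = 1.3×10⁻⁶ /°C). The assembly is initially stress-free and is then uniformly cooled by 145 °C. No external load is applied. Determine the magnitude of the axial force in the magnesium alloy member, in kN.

P ≈ 267 kN (tensile in the magnesium alloy)

Both members must finish at the same length. With the larger α, the magnesium alloy tends to over-contract; the plates restrain it, putting the magnesium alloy in tension and the invar in compression. With no external load the two internal forces are equal and opposite, magnitude P.
Setting the final lengths equal and cancelling L: (α₁ − α₂)ΔT = P/(A₁E₁) + P/(A₂E₂).
|α₁ − α₂|·ΔT = 24.1×10⁻⁶ × 145 = 0.003494.
1/(A₁E₁) + 1/(A₂E₂) = 1/(2275×44×10³) + 1/(2225×146×10³) = 1.307×10⁻⁸ N⁻¹.
So P = 0.003494 / 1.307×10⁻⁸ = 267.4 kN.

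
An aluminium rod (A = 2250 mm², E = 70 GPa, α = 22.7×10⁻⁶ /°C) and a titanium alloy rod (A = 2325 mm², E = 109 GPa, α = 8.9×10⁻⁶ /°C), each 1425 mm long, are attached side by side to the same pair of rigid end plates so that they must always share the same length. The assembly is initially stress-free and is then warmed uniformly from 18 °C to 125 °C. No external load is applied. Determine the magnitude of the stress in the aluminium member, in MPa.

The aluminium has the larger α, so on heating it would change length more than the titanium alloy if both were free. The rigid plates force a common final length, so the aluminium is put into compression and the titanium alloy into tension, with equal and opposite forces P (no external load).
Setting the final lengths equal and cancelling L: (α₁ − α₂)ΔT = P/(A₁E₁) + P/(A₂E₂).
|α₁ − α₂|·ΔT = 13.8×10⁻⁶ × 107 = 0.001477.
1/(A₁E₁) + 1/(A₂E₂) = 1/(2250×70×10³) + 1/(2325×109×10³) = 1.03×10⁻⁸ N⁻¹.
So P = 0.001477 / 1.03×10⁻⁸ = 143.4 kN.
σ_{aluminium} = P/A₁ = 143400/2250 = 63.75 MPa, compressive.

σ ≈ 63.7 MPa (compressive)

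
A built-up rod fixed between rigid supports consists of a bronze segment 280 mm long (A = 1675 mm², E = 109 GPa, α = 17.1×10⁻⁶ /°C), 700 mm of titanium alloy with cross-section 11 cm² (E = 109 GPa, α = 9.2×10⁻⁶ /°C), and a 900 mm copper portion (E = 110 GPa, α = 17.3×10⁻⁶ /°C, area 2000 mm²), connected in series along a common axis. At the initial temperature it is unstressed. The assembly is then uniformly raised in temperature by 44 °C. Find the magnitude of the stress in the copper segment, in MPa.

σ ≈ 51.4 MPa (compressive)

With the walls removed the bar would change length by δ_free = Σ αᵢΔT Lᵢ = 17.1×10⁻⁶×44×280 + 9.2×10⁻⁶×44×700 + 17.3×10⁻⁶×44×900 = 1.179 mm.
The rigid supports impose zero overall length change; the single axial force P common to all segments must satisfy P Σ Lᵢ/(AᵢEᵢ) = δ_free.
The series flexibility is Σ Lᵢ/(AᵢEᵢ) = 280/(1675×109×10³) + 700/(1100×109×10³) + 900/(2000×110×10³) = 1.146×10⁻⁵ mm/N.
P = 1.179 / 1.146×10⁻⁵ = 102900 N = 102.9 kN, compressive.
σ_{copper} = P / A = 102900 / 2000 = 51.43 MPa.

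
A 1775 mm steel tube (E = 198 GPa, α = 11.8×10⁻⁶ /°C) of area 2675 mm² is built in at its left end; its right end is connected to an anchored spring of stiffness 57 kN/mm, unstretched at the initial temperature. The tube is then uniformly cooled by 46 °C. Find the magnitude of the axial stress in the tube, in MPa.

σ ≈ 17.2 MPa (tensile)

If the spring were absent the tube would shorten by αΔT L = 11.8×10⁻⁶ × 46 × 1775 = 0.9635 mm.
Let P be the tensile force in the spring. The tube extends elastically by PL/(AE) and the spring stretches by P/k; together these equal δ_free.
P [ L/(AE) + 1/k ] = δ_free → P [ 1775/(2675×198×10³) + 1/(57×10³) ] = 0.9635.
P = 0.9635 / 2.09×10⁻⁵ = 46110 N.
σ = P/A = 46110/2675 = 17.24 MPa.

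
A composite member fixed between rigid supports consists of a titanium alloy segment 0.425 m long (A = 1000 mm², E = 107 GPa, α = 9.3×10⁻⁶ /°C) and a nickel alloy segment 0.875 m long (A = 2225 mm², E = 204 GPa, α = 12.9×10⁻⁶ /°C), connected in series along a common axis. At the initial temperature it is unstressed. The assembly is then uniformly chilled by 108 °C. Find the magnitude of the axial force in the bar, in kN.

P ≈ 279 kN (tensile)

Free thermal contraction of the whole bar: Σ αᵢΔT Lᵢ = 9.3×10⁻⁶×108×425 + 12.9×10⁻⁶×108×875 = 1.646 mm.
The walls prevent any net length change, so an axial force P (same in every segment) develops. Compatibility: P · Σ Lᵢ/(AᵢEᵢ) = δ_free.
Σ Lᵢ/(AᵢEᵢ) = 425/(1000×107×10³) + 875/(2225×204×10³) = 5.9×10⁻⁶ mm/N.
So P = 1.646 / 5.9×10⁻⁶ = 279 kN, tensile.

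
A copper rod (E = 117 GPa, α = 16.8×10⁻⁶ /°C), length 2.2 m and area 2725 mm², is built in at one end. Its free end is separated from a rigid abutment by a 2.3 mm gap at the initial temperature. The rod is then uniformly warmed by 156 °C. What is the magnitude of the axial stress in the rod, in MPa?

Free thermal elongation = αΔT L = 16.8×10⁻⁶ × 156 × 2200 = 5.766 mm.
After closing the 2.3 mm clearance, 5.766 − 2.3 = 3.466 mm of expansion remains to be suppressed by the wall.
Compatibility: PL/(AE) = 3.466 mm, so σ = P/A = E × (3.466/2200) = 184.3 MPa.

σ ≈ 184 MPa (compressive)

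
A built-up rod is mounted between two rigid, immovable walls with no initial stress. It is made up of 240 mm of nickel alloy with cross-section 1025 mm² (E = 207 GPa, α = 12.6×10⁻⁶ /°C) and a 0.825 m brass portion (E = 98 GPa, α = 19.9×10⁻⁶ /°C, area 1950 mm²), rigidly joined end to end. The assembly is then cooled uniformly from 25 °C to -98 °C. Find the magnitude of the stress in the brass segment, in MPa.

σ ≈ 225 MPa (tensile)

If the supports were absent, the total length change would be Σ αᵢΔT Lᵢ = 12.6×10⁻⁶×123×240 + 19.9×10⁻⁶×123×825 = 2.391 mm.
The rigid supports impose zero overall length change; the single axial force P common to all segments must satisfy P Σ Lᵢ/(AᵢEᵢ) = δ_free.
The series flexibility is Σ Lᵢ/(AᵢEᵢ) = 240/(1025×207×10³) + 825/(1950×98×10³) = 5.448×10⁻⁶ mm/N.
So P = 2.391 / 5.448×10⁻⁶ = 438.9 kN, tensile.
σ_{brass} = P / A = 438900 / 1950 = 225.1 MPa.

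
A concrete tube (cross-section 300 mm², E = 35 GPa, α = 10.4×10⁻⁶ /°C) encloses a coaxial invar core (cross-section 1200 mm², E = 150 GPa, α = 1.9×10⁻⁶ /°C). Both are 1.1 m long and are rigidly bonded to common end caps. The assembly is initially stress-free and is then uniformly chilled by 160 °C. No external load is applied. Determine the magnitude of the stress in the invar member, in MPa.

Equilibrium of a rigid end plate with no external load gives equal and opposite internal forces ±P in the two members. Since α_{concrete} > α_{invar}, cooling drives the concrete into tension and the invar into compression.
Compatibility of the two members (thermal + elastic change equal): (α₁ − α₂)ΔT = P·[1/(A₁E₁) + 1/(A₂E₂)].
|α₁ − α₂|·ΔT = 8.5×10⁻⁶ × 160 = 0.00136.
1/(A₁E₁) + 1/(A₂E₂) = 1/(300×35×10³) + 1/(1200×150×10³) = 1.008×10⁻⁷ N⁻¹.
P = 0.00136 / 1.008×10⁻⁷ = 13490 N = 13.49 kN.
σ_{invar} = P/A₂ = 13490/1200 = 11.24 MPa, compressive.

σ ≈ 11.2 MPa (compressive)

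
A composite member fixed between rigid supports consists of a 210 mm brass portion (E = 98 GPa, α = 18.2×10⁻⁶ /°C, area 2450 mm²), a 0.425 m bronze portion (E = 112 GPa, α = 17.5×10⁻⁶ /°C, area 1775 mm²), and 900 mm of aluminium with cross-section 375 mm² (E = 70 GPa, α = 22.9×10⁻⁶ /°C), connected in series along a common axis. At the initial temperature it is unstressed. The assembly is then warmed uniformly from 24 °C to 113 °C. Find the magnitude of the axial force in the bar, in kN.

With the walls removed the bar would change length by δ_free = Σ αᵢΔT Lᵢ = 18.2×10⁻⁶×89×210 + 17.5×10⁻⁶×89×425 + 22.9×10⁻⁶×89×900 = 2.836 mm.
Since the ends are fixed, an axial force P builds up, equal in every segment, with P · Σ Lᵢ/(AᵢEᵢ) = δ_free.
Σ Lᵢ/(AᵢEᵢ) = 210/(2450×98×10³) + 425/(1775×112×10³) + 900/(375×70×10³) = 3.73×10⁻⁵ mm/N.
Hence P = δ_free / Σ(L/AE) = 2.836/3.73×10⁻⁵ = 76.05 kN (compressive).

P ≈ 76 kN (compressive)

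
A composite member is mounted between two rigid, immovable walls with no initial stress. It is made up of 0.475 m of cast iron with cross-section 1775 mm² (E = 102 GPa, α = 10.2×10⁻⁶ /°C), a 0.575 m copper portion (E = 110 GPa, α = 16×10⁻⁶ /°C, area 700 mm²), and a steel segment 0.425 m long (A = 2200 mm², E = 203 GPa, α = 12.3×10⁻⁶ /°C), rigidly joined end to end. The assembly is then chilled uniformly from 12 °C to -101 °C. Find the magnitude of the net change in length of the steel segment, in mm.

|ΔL| ≈ 0.403 mm

Free thermal contraction of the whole bar: Σ αᵢΔT Lᵢ = 10.2×10⁻⁶×113×475 + 16×10⁻⁶×113×575 + 12.3×10⁻⁶×113×425 = 2.178 mm.
The walls prevent any net length change, so an axial force P (same in every segment) develops. Compatibility: P · Σ Lᵢ/(AᵢEᵢ) = δ_free.
The series flexibility is Σ Lᵢ/(AᵢEᵢ) = 475/(1775×102×10³) + 575/(700×110×10³) + 425/(2200×203×10³) = 1.104×10⁻⁵ mm/N.
P = 2.178 / 1.104×10⁻⁵ = 197200 N = 197.2 kN, tensile.
For the steel segment, free thermal change = 12.3×10⁻⁶×113×425 = 0.5907 mm and elastic change from P = 197200×425/(2200×203×10³) = 0.1877 mm; these oppose, so the net change is 0.403 mm (segment shortens).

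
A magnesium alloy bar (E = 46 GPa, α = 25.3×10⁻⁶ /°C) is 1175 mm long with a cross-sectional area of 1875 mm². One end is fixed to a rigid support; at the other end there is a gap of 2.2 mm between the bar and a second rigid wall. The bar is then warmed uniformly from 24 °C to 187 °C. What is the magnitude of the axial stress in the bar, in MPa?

σ ≈ 104 MPa (compressive)

If the wall were absent the bar would grow by αΔT L = 25.3×10⁻⁶ × 163 × 1175 = 4.846 mm.
The gap closes (δ_free > 2.2 mm) and the wall then resists a further 4.846 − 2.2 = 2.646 mm of expansion.
That suppressed elongation corresponds to σ = E·Δ/L = 46×10³ × 2.646/1175 = 103.6 MPa.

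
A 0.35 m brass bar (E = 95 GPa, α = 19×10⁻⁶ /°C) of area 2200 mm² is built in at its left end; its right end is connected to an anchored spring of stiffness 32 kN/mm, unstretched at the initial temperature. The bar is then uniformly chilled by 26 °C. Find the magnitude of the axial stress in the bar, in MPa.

Free thermal contraction: δ_free = αΔT L = 19×10⁻⁶ × 26 × 350 = 0.1729 mm.
Let P be the tensile force in the spring. The bar extends elastically by PL/(AE) and the spring stretches by P/k; together these equal δ_free.
P [ L/(AE) + 1/k ] = δ_free → P [ 350/(2200×95×10³) + 1/(32×10³) ] = 0.1729.
P = 0.1729 / 3.292×10⁻⁵ = 5251 N.
σ = P/A = 5251/2200 = 2.387 MPa.

σ ≈ 2.39 MPa (tensile)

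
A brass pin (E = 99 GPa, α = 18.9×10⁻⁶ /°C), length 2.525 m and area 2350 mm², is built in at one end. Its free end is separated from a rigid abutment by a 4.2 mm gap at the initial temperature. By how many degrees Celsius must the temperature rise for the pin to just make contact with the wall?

ΔT ≈ 88 °C

Contact occurs when the free expansion equals the gap: αΔT L = 4.2 mm.
So ΔT = g/(αL) = 4.2/(18.9×10⁻⁶ × 2525) = 88.01 °C.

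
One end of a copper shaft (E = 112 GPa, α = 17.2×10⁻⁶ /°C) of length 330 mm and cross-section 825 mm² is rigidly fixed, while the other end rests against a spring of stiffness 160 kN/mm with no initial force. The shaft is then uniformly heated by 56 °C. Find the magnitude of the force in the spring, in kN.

The unrestrained thermal change is αΔT L = 17.2×10⁻⁶ × 56 × 330 = 0.3179 mm.
Let P be the compressive force at the spring. The shaft shortens elastically by PL/(AE) and the spring compresses by P/k; together these equal δ_free.
So P = δ_free / [L/(AE) + 1/k] = 0.3179 / [ 330/(825×112×10³) + 1/(160×10³) ].
P = 0.3179 / 9.821×10⁻⁶ = 32360 N.

P ≈ 32.4 kN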